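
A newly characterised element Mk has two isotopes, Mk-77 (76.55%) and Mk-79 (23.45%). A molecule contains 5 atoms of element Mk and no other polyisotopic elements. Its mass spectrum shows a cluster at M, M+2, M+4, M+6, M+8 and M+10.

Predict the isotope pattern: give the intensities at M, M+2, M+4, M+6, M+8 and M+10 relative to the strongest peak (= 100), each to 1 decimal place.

Each Mk atom is independently Mk-77 (p = 0.7655) or Mk-79 (q = 0.2345); the cluster is the binomial expansion (p + q)^5.
P(M) = 0.7655^5 = 0.262861
P(M+2) = 5 × 0.7655^4 × 0.2345^1 = 0.402618
P(M+4) = 10 × 0.7655^3 × 0.2345^2 = 0.246673
P(M+6) = 10 × 0.7655^2 × 0.2345^3 = 0.075565
P(M+8) = 5 × 0.7655^1 × 0.2345^4 = 0.011574
P(M+10) = 0.2345^5 = 0.000709
The M+2 peak is largest (0.402618); scaling to 100 gives 65.3 : 100.0 : 61.3 : 18.8 : 2.9 : 0.2.

65.3 : 100.0 : 61.3 : 18.8 : 2.9 : 0.2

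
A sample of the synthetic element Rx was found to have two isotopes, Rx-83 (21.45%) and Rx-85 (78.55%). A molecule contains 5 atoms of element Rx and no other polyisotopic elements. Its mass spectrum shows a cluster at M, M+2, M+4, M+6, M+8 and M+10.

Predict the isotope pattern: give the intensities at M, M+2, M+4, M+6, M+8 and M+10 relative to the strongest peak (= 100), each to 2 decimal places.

0.11 : 2.04 : 14.91 : 54.61 : 100.00 : 73.24

Each Rx atom is independently Rx-83 (p = 0.2145) or Rx-85 (q = 0.7855); the cluster is the binomial expansion (p + q)^5.
P(M) = 0.2145^5 = 0.000454
P(M+2) = 5 × 0.2145^4 × 0.7855^1 = 0.008314
P(M+4) = 10 × 0.2145^3 × 0.7855^2 = 0.060894
P(M+6) = 10 × 0.2145^2 × 0.7855^3 = 0.222994
P(M+8) = 5 × 0.2145^1 × 0.7855^4 = 0.408303
P(M+10) = 0.7855^5 = 0.299041
The M+8 peak is largest (0.408303); scaling to 100 gives 0.11 : 2.04 : 14.91 : 54.61 : 100.00 : 73.24.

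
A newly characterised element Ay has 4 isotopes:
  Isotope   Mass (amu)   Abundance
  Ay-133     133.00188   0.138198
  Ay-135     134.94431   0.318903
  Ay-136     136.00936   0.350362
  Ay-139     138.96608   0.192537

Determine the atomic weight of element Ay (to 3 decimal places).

135.823 amu

Average mass = Σ (abundance × isotope mass) = 0.138198 × 133.00188 + 0.318903 × 134.94431 + 0.350362 × 136.00936 + 0.192537 × 138.96608
= 18.380594 + 43.034145 + 47.652511 + 26.756112 = 135.823362 amu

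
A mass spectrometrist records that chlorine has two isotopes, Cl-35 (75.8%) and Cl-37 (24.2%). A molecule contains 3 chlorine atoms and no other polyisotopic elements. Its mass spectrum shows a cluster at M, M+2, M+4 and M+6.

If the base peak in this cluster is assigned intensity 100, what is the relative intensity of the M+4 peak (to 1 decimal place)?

30.6

(0.758 + 0.242)^3 gives M 0.4355, M+2 0.4171, M+4 0.1332, M+6 0.0142; the largest is M.
P(M) = C(3,0) × 0.758^3 × 0.242^0 = 1 × 0.43551951 × 1.0000 = 0.435520 (base)
P(M+4) = C(3,2) × 0.758^1 × 0.242^2 = 3 × 0.7580 × 0.058564 = 0.133175
Relative intensity = 0.133175 / 0.435520 × 100 = 30.6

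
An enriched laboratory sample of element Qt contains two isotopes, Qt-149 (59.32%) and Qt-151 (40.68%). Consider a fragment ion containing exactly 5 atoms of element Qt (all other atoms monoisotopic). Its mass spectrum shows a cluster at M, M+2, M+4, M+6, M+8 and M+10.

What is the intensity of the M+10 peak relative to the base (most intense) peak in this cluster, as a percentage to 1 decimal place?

Binomial terms of (0.5932 + 0.4068)^5: M 0.0735, M+2 0.2519, M+4 0.3454, M+6 0.2369, M+8 0.0812, M+10 0.0111 → M+4 is the base peak.
P(M+4) = C(5,2) × 0.5932^3 × 0.4068^2 = 10 × 0.20873892 × 0.16548624 = 0.345434 (base)
P(M+10) = C(5,5) × 0.5932^0 × 0.4068^5 = 1 × 1.0000 × 0.0111405 = 0.011141
Relative intensity = 0.011141 / 0.345434 × 100 = 3.2

3.2%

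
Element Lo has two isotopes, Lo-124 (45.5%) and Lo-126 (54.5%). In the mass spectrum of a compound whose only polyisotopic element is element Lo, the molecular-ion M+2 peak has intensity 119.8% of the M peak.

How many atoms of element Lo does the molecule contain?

1

For n independent Lo atoms, I(M+2)/I(M) = n · (abundance Lo-126) / (abundance Lo-124) = n · 0.545/0.455.
n = 1.198 × 0.455/0.545 = 1.00 ≈ 1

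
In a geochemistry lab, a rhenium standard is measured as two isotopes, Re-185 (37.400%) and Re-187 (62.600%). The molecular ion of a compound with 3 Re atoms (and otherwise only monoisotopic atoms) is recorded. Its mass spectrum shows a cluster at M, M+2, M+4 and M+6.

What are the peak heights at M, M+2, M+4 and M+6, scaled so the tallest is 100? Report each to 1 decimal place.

Expanding (0.37400 + 0.62600)^3:
P(M) = 0.37400^3 = 0.052314
P(M+2) = 3 × 0.37400^2 × 0.62600^1 = 0.262687
P(M+4) = 3 × 0.37400^1 × 0.62600^2 = 0.439685
P(M+6) = 0.62600^3 = 0.245314
The M+4 peak is largest (0.439685); scaling to 100 gives 11.9 : 59.7 : 100.0 : 55.8.

11.9 : 59.7 : 100.0 : 55.8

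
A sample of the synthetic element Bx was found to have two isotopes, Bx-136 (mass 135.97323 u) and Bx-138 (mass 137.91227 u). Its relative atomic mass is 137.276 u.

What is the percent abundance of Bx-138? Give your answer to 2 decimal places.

Let x be the fractional abundance of Bx-136; then Bx-138 has abundance 1 − x.
135.97323·x + 137.91227·(1 − x) = 137.276
(135.97323 − 137.91227)·x = 137.276 − 137.91227
x = -0.63627 / -1.93904 = 0.32814 → 32.81% Bx-136, 67.19% Bx-138.

67.19%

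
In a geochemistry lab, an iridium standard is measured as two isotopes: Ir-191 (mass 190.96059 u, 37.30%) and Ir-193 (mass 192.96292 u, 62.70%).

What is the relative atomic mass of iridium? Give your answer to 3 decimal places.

Ar = Σ fᵢ·mᵢ = 0.3730 × 190.96059 + 0.6270 × 192.96292
= 71.228300 + 120.987751 = 192.216051 u

192.216 u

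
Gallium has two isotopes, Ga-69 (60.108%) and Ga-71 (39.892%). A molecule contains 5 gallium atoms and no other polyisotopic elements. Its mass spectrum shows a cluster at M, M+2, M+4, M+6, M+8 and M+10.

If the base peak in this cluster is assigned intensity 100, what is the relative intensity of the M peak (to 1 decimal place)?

Term probabilities: M 0.0785, M+2 0.2604, M+4 0.3456, M+6 0.2294, M+8 0.0761, M+10 0.0101. Base peak = M+4.
P(M+4) = C(5,2) × 0.60108^3 × 0.39892^2 = 10 × 0.2171685 × 0.15913717 = 0.345596 (base)
P(M) = C(5,0) × 0.60108^5 × 0.39892^0 = 1 × 0.07846236 × 1.0000 = 0.078462
Relative intensity = 0.078462 / 0.345596 × 100 = 22.7

22.7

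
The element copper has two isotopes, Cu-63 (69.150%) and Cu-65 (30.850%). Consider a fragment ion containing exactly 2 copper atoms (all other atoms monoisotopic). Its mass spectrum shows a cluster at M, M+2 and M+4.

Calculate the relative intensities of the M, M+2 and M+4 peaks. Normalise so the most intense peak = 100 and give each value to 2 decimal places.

100.00 : 89.23 : 19.90

Expanding (0.69150 + 0.30850)^2:
P(M) = 0.69150^2 = 0.478172
P(M+2) = 2 × 0.69150^1 × 0.30850^1 = 0.426656
P(M+4) = 0.30850^2 = 0.095172
The M peak is largest (0.478172); scaling to 100 gives 100.00 : 89.23 : 19.90.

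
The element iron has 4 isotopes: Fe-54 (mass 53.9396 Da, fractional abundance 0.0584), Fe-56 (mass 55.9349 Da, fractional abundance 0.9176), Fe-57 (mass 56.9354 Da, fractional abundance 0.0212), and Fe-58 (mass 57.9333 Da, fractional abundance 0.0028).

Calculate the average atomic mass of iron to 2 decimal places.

Average mass = Σ (abundance × isotope mass) = 0.0584 × 53.9396 + 0.9176 × 55.9349 + 0.0212 × 56.9354 + 0.0028 × 57.9333
= 3.15007 + 51.32586 + 1.20703 + 0.16221 = 55.84517 Da

55.85 Da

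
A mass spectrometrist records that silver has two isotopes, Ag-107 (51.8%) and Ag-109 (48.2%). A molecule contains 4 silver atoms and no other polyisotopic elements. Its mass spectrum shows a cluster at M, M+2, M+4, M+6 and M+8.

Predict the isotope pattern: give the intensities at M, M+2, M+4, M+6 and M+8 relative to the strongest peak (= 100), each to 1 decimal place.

Each Ag atom is independently Ag-107 (p = 0.518) or Ag-109 (q = 0.482); the cluster is the binomial expansion (p + q)^4.
P(M) = 0.518^4 = 0.071998
P(M+2) = 4 × 0.518^3 × 0.482^1 = 0.267976
P(M+4) = 6 × 0.518^2 × 0.482^2 = 0.374029
P(M+6) = 4 × 0.518^1 × 0.482^3 = 0.232023
P(M+8) = 0.482^4 = 0.053974
The M+4 peak is largest (0.374029); scaling to 100 gives 19.2 : 71.6 : 100.0 : 62.0 : 14.4.

19.2 : 71.6 : 100.0 : 62.0 : 14.4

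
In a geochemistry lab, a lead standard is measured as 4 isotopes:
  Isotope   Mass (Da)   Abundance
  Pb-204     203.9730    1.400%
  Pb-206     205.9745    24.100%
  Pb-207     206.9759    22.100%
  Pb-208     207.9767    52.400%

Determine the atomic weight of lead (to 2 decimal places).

The abundance-weighted mean is 0.01400 × 203.9730 + 0.24100 × 205.9745 + 0.22100 × 206.9759 + 0.52400 × 207.9767
= 2.85562 + 49.63985 + 45.74167 + 108.97979 = 207.21693 Da

207.22 Da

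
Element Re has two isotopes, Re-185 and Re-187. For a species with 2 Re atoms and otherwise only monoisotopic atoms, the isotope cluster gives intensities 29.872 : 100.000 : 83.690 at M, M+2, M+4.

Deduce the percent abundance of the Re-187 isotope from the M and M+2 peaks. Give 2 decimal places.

62.60%

If p is the fraction of Re that is Re-185, then I(M+2)/I(M) = [C(2,1)·p^1·(1−p)] / p^2 = 2·(1−p)/p = 100.000/29.872 = 3.3476
(1−p)/p = 3.3476/2 = 1.6738  ⇒  p = 1/(1 + 1.6738) = 0.3740
Re-185: 37.40%, Re-187: 62.60%.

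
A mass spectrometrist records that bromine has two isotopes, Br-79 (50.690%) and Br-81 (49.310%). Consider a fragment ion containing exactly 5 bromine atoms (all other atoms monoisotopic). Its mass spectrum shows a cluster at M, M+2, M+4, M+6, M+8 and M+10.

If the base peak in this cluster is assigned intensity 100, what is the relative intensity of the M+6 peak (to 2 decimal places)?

97.28

Binomial terms of (0.50690 + 0.49310)^5: M 0.0335, M+2 0.1628, M+4 0.3167, M+6 0.3081, M+8 0.1498, M+10 0.0292 → M+4 is the base peak.
P(M+4) = C(5,2) × 0.50690^3 × 0.49310^2 = 10 × 0.13024674 × 0.24314761 = 0.316692 (base)
P(M+6) = C(5,3) × 0.50690^2 × 0.49310^3 = 10 × 0.25694761 × 0.11989609 = 0.308070
Relative intensity = 0.308070 / 0.316692 × 100 = 97.28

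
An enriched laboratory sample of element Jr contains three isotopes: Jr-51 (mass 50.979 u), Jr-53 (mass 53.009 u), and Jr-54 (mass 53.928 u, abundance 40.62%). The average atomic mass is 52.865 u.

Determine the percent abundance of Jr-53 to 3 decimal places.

33.897%

The remaining 59.38% is split between Jr-51 (fraction x) and Jr-53 (fraction 0.5938 − x).
Substituting: 50.979x + 53.009(0.5938 − x) = 30.9594464
(50.979 − 53.009)x = -0.5172978  ⇒  x = 0.25483, y = 0.33897
Jr-51: 25.483%, Jr-53: 33.897%.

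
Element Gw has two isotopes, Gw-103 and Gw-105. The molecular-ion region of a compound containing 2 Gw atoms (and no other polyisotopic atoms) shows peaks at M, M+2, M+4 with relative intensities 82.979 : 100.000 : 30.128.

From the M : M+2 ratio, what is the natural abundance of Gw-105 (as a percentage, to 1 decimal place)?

37.6%

If p is the fraction of Gw that is Gw-103, then I(M+2)/I(M) = [C(2,1)·p^1·(1−p)] / p^2 = 2·(1−p)/p = 100.000/82.979 = 1.2051
(1−p)/p = 1.2051/2 = 0.6026  ⇒  p = 1/(1 + 0.6026) = 0.6240
Gw-103: 62.4%, Gw-105: 37.6%.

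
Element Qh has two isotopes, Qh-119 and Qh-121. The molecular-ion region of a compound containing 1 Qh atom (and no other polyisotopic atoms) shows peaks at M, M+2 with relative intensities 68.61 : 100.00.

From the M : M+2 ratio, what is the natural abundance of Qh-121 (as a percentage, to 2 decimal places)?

Let p = fractional abundance of Qh-119. I(M+2)/I(M) = [C(1,1)·p^0·(1−p)] / p^1 = 1·(1−p)/p = 100.00/68.61 = 1.4575
(1−p)/p = 1.4575/1 = 1.4575  ⇒  p = 1/(1 + 1.4575) = 0.4069
Qh-119: 40.69%, Qh-121: 59.31%.

59.31%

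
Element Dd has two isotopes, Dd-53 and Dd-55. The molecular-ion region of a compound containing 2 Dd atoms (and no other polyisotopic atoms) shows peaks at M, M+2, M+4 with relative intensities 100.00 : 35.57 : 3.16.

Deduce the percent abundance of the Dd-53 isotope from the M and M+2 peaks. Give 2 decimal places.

Let p = fractional abundance of Dd-53. I(M+2)/I(M) = [C(2,1)·p^1·(1−p)] / p^2 = 2·(1−p)/p = 35.57/100.00 = 0.3557
(1−p)/p = 0.3557/2 = 0.1779  ⇒  p = 1/(1 + 0.1779) = 0.8490
Dd-53: 84.90%, Dd-55: 15.10%.

84.90%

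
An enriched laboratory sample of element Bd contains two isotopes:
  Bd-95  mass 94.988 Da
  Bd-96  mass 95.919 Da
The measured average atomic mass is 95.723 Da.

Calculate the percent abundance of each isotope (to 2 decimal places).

Bd-95: 21.05%, Bd-96: 78.95%

With x = fraction of Bd-95 (so Bd-96 is 1 − x):
94.988·x + 95.919·(1 − x) = 95.723
(94.988 − 95.919)·x = 95.723 − 95.919
x = -0.196 / -0.931 = 0.21053 → 21.05% Bd-95, 78.95% Bd-96.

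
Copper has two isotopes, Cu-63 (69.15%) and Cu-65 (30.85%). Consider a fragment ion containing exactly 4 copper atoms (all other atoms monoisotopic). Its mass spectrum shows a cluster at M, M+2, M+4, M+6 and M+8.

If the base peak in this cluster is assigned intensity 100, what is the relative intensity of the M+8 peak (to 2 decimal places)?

2.22

(0.6915 + 0.3085)^4 gives M 0.2286, M+2 0.4080, M+4 0.2731, M+6 0.0812, M+8 0.0091; the largest is M+2.
P(M+2) = C(4,1) × 0.6915^3 × 0.3085^1 = 4 × 0.33065611 × 0.3085 = 0.408030 (base)
P(M+8) = C(4,4) × 0.6915^0 × 0.3085^4 = 1 × 1.0000 × 0.00905776 = 0.009058
Relative intensity = 0.009058 / 0.408030 × 100 = 2.22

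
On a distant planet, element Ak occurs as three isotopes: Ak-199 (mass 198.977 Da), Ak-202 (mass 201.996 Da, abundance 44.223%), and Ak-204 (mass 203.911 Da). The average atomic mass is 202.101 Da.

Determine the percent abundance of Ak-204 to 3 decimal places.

The remaining 55.777% is split between Ak-199 (fraction x) and Ak-204 (fraction 0.55777 − x).
Substituting: 198.977x + 203.911(0.55777 − x) = 112.77230892
(198.977 − 203.911)x = -0.96312955  ⇒  x = 0.19520, y = 0.36257
Ak-199: 19.520%, Ak-204: 36.257%.

36.257%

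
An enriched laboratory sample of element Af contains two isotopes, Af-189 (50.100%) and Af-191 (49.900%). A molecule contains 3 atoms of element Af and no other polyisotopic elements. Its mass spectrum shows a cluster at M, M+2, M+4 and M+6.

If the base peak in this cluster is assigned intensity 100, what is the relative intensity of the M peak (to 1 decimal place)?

(0.50100 + 0.49900)^3 gives M 0.1258, M+2 0.3757, M+4 0.3742, M+6 0.1243; the largest is M+2.
P(M+2) = C(3,1) × 0.50100^2 × 0.49900^1 = 3 × 0.251001 × 0.4990 = 0.375748 (base)
P(M) = C(3,0) × 0.50100^3 × 0.49900^0 = 1 × 0.1257515 × 1.0000 = 0.125752
Relative intensity = 0.125752 / 0.375748 × 100 = 33.5

33.5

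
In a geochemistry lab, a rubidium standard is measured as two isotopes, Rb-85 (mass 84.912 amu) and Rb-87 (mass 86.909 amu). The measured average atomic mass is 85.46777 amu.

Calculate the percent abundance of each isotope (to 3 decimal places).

Rb-85: 72.170%, Rb-87: 27.830%

With x = fraction of Rb-85 (so Rb-87 is 1 − x):
84.912·x + 86.909·(1 − x) = 85.46777
(84.912 − 86.909)·x = 85.46777 − 86.909
x = -1.44123 / -1.997 = 0.72170 → 72.170% Rb-85, 27.830% Rb-87.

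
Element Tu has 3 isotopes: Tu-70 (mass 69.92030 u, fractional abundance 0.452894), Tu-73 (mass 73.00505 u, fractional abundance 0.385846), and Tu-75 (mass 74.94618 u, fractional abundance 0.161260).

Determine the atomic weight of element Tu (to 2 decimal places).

71.92 u

Ar = Σ fᵢ·mᵢ = 0.452894 × 69.92030 + 0.385846 × 73.00505 + 0.161260 × 74.94618
= 31.666484 + 28.168707 + 12.085821 = 71.921012 u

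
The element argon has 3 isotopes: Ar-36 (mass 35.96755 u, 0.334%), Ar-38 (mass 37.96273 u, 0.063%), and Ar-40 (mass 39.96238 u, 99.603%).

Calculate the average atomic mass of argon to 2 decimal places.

39.95 u

Weight each isotope mass by its fractional abundance: 0.00334 × 35.96755 + 0.00063 × 37.96273 + 0.99603 × 39.96238
= 0.120132 + 0.023917 + 39.803729 = 39.947778 u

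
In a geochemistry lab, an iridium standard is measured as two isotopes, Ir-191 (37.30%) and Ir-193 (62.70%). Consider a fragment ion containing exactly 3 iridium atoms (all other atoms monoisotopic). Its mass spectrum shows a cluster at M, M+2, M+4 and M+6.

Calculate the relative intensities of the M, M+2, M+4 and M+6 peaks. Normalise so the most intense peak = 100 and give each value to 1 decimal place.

Expanding (0.3730 + 0.6270)^3:
P(M) = 0.3730^3 = 0.051895
P(M+2) = 3 × 0.3730^2 × 0.6270^1 = 0.261702
P(M+4) = 3 × 0.3730^1 × 0.6270^2 = 0.439911
P(M+6) = 0.6270^3 = 0.246492
The M+4 peak is largest (0.439911); scaling to 100 gives 11.8 : 59.5 : 100.0 : 56.0.

11.8 : 59.5 : 100.0 : 56.0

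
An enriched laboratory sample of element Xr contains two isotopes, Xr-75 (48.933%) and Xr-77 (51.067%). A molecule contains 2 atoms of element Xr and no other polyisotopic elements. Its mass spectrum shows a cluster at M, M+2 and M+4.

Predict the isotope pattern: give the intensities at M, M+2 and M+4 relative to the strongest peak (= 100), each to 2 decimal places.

Each Xr atom is independently Xr-75 (p = 0.48933) or Xr-77 (q = 0.51067); the cluster is the binomial expansion (p + q)^2.
P(M) = 0.48933^2 = 0.239444
P(M+2) = 2 × 0.48933^1 × 0.51067^1 = 0.499772
P(M+4) = 0.51067^2 = 0.260784
The M+2 peak is largest (0.499772); scaling to 100 gives 47.91 : 100.00 : 52.18.

47.91 : 100.00 : 52.18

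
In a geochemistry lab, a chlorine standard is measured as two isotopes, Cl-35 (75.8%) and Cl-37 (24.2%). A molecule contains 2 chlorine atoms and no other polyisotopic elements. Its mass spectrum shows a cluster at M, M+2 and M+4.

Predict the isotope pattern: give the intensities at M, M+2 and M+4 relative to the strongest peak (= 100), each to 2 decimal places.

Expanding (0.758 + 0.242)^2:
P(M) = 0.758^2 = 0.574564
P(M+2) = 2 × 0.758^1 × 0.242^1 = 0.366872
P(M+4) = 0.242^2 = 0.058564
The M peak is largest (0.574564); scaling to 100 gives 100.00 : 63.85 : 10.19.

100.00 : 63.85 : 10.19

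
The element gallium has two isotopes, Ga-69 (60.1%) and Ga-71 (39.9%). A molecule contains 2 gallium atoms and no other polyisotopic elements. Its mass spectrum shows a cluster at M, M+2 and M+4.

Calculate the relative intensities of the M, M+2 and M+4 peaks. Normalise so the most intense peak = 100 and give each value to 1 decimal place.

Expanding (0.601 + 0.399)^2:
P(M) = 0.601^2 = 0.361201
P(M+2) = 2 × 0.601^1 × 0.399^1 = 0.479598
P(M+4) = 0.399^2 = 0.159201
The M+2 peak is largest (0.479598); scaling to 100 gives 75.3 : 100.0 : 33.2.

75.3 : 100.0 : 33.2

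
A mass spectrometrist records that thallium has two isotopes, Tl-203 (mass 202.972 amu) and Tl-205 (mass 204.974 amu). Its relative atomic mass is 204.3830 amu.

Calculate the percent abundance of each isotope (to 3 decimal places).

Tl-203: 29.520%, Tl-205: 70.480%

Writing the weighted mean with unknown fraction x of Tl-203:
202.972·x + 204.974·(1 − x) = 204.3830
(202.972 − 204.974)·x = 204.3830 − 204.974
x = -0.5910 / -2.002 = 0.29520 → 29.520% Tl-203, 70.480% Tl-205.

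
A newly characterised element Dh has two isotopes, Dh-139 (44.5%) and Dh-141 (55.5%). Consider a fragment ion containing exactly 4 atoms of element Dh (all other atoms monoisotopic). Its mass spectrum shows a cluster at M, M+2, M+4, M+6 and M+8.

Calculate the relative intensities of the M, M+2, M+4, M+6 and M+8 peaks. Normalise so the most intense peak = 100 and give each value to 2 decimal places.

Each Dh atom is independently Dh-139 (p = 0.445) or Dh-141 (q = 0.555); the cluster is the binomial expansion (p + q)^4.
P(M) = 0.445^4 = 0.039214
P(M+2) = 4 × 0.445^3 × 0.555^1 = 0.195629
P(M+4) = 6 × 0.445^2 × 0.555^2 = 0.365980
P(M+6) = 4 × 0.445^1 × 0.555^3 = 0.304298
P(M+8) = 0.555^4 = 0.094879
The M+4 peak is largest (0.365980); scaling to 100 gives 10.71 : 53.45 : 100.00 : 83.15 : 25.92.

10.71 : 53.45 : 100.00 : 83.15 : 25.92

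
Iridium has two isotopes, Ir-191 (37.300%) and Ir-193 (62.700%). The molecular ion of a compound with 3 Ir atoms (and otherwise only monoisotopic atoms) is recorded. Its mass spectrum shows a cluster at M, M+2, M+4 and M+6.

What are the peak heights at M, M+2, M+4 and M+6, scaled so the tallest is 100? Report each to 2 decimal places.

Each Ir atom is independently Ir-191 (p = 0.37300) or Ir-193 (q = 0.62700); the cluster is the binomial expansion (p + q)^3.
P(M) = 0.37300^3 = 0.051895
P(M+2) = 3 × 0.37300^2 × 0.62700^1 = 0.261702
P(M+4) = 3 × 0.37300^1 × 0.62700^2 = 0.439911
P(M+6) = 0.62700^3 = 0.246492
The M+4 peak is largest (0.439911); scaling to 100 gives 11.80 : 59.49 : 100.00 : 56.03.

11.80 : 59.49 : 100.00 : 56.03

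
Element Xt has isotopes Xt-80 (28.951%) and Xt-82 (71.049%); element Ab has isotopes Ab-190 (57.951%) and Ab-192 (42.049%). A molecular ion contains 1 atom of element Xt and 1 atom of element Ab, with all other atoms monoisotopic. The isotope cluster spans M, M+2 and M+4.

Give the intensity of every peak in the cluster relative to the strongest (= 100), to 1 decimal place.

31.4 : 100.0 : 56.0

Element Xt pattern (n=1): 0.28951 : 0.71049
Element Ab pattern (n=1): 0.57951 : 0.42049
Convolve the two distributions (both contribute in 2-u steps):
  M: 0.28951×0.57951 = 0.167774
  M+2: 0.28951×0.42049 + 0.71049×0.57951 = 0.533472
  M+4: 0.71049×0.42049 = 0.298754
Scale to base peak (0.533472) = 100: 31.4 : 100.0 : 56.0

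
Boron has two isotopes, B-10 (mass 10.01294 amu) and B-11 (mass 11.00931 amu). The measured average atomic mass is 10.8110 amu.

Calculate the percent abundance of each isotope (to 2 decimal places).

Let x be the fractional abundance of B-10; then B-11 has abundance 1 − x.
10.01294·x + 11.00931·(1 − x) = 10.8110
(10.01294 − 11.00931)·x = 10.8110 − 11.00931
x = -0.19831 / -0.99637 = 0.19903 → 19.90% B-10, 80.10% B-11.

B-10: 19.90%, B-11: 80.10%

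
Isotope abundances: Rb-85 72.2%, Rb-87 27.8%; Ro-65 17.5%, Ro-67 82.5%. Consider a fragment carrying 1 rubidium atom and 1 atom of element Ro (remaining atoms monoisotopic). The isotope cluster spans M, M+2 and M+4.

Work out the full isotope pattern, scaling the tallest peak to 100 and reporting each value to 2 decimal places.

19.61 : 100.00 : 35.60

Rubidium pattern (n=1): 0.7220 : 0.2780
Element Ro pattern (n=1): 0.1750 : 0.8250
Convolve the two distributions (both contribute in 2-u steps):
  M: 0.7220×0.1750 = 0.126350
  M+2: 0.7220×0.8250 + 0.2780×0.1750 = 0.644300
  M+4: 0.2780×0.8250 = 0.229350
Scale to base peak (0.644300) = 100: 19.61 : 100.00 : 35.60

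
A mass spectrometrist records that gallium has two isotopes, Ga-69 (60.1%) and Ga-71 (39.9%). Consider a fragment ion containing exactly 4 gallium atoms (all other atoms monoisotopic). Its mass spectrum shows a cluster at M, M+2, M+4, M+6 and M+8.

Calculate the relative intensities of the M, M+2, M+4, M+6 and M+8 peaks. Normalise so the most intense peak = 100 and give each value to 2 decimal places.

37.66 : 100.00 : 99.58 : 44.08 : 7.32

The 4 Ga atoms are independent, so intensities follow the terms of (0.601 + 0.399)^4.
P(M) = 0.601^4 = 0.130466
P(M+2) = 4 × 0.601^3 × 0.399^1 = 0.346463
P(M+4) = 6 × 0.601^2 × 0.399^2 = 0.345021
P(M+6) = 4 × 0.601^1 × 0.399^3 = 0.152705
P(M+8) = 0.399^4 = 0.025345
The M+2 peak is largest (0.346463); scaling to 100 gives 37.66 : 100.00 : 99.58 : 44.08 : 7.32.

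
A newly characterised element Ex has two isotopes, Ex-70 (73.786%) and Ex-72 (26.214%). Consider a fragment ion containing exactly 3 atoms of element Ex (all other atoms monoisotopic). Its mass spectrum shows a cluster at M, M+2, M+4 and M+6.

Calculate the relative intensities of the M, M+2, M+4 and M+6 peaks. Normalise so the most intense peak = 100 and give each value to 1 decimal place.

93.8 : 100.0 : 35.5 : 4.2

Each Ex atom is independently Ex-70 (p = 0.73786) or Ex-72 (q = 0.26214); the cluster is the binomial expansion (p + q)^3.
P(M) = 0.73786^3 = 0.401719
P(M+2) = 3 × 0.73786^2 × 0.26214^1 = 0.428156
P(M+4) = 3 × 0.73786^1 × 0.26214^2 = 0.152111
P(M+6) = 0.26214^3 = 0.018014
The M+2 peak is largest (0.428156); scaling to 100 gives 93.8 : 100.0 : 35.5 : 4.2.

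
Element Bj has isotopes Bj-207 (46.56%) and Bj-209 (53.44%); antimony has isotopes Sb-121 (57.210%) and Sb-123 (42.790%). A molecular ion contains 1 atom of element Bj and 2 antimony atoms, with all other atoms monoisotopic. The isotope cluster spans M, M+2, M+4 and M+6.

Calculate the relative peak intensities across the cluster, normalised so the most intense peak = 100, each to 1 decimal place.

Element Bj pattern (n=1): 0.4656 : 0.5344
Antimony pattern (n=2): 0.32729841 : 0.48960318 : 0.18309841
Convolve the two distributions (both contribute in 2-u steps):
  M: 0.4656×0.32729841 = 0.152390
  M+2: 0.4656×0.48960318 + 0.5344×0.32729841 = 0.402868
  M+4: 0.4656×0.18309841 + 0.5344×0.48960318 = 0.346895
  M+6: 0.5344×0.18309841 = 0.097848
Scale to base peak (0.402868) = 100: 37.8 : 100.0 : 86.1 : 24.3

37.8 : 100.0 : 86.1 : 24.3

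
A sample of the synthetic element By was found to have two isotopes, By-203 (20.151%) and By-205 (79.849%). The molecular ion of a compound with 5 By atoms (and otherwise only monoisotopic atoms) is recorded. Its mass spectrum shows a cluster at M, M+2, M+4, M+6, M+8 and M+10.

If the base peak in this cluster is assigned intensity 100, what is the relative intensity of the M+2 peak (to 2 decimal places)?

Binomial terms of (0.20151 + 0.79849)^5: M 0.0003, M+2 0.0066, M+4 0.0522, M+6 0.2067, M+8 0.4096, M+10 0.3246 → M+8 is the base peak.
P(M+8) = C(5,4) × 0.20151^1 × 0.79849^4 = 5 × 0.20151 × 0.40651626 = 0.409585 (base)
P(M+2) = C(5,1) × 0.20151^4 × 0.79849^1 = 5 × 0.00164887 × 0.79849 = 0.006583
Relative intensity = 0.006583 / 0.409585 × 100 = 1.61

1.61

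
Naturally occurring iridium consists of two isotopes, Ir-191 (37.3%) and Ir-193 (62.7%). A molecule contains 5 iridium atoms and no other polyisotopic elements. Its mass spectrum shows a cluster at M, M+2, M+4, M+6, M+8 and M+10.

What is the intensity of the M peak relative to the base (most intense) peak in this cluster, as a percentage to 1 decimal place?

2.1%

Term probabilities: M 0.0072, M+2 0.0607, M+4 0.2040, M+6 0.3429, M+8 0.2882, M+10 0.0969. Base peak = M+6.
P(M+6) = C(5,3) × 0.373^2 × 0.627^3 = 10 × 0.139129 × 0.24649188 = 0.342942 (base)
P(M) = C(5,0) × 0.373^5 × 0.627^0 = 1 × 0.00722012 × 1.0000 = 0.007220
Relative intensity = 0.007220 / 0.342942 × 100 = 2.1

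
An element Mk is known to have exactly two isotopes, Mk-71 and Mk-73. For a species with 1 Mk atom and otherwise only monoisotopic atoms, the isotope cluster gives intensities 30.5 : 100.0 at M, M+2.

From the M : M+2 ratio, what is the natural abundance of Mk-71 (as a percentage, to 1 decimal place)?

If p is the fraction of Mk that is Mk-71, then I(M+2)/I(M) = [C(1,1)·p^0·(1−p)] / p^1 = 1·(1−p)/p = 100.0/30.5 = 3.2787
(1−p)/p = 3.2787/1 = 3.2787  ⇒  p = 1/(1 + 3.2787) = 0.2337
Mk-71: 23.4%, Mk-73: 76.6%.

23.4%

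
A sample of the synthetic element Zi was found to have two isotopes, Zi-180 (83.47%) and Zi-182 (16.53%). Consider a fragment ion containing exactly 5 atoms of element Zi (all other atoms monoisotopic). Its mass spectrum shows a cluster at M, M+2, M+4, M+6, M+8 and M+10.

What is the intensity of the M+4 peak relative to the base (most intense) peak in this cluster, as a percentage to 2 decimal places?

Term probabilities: M 0.4052, M+2 0.4012, M+4 0.1589, M+6 0.0315, M+8 0.0031, M+10 0.0001. Base peak = M.
P(M) = C(5,0) × 0.8347^5 × 0.1653^0 = 1 × 0.40518379 × 1.0000 = 0.405184 (base)
P(M+4) = C(5,2) × 0.8347^3 × 0.1653^2 = 10 × 0.5815556 × 0.02732409 = 0.158905
Relative intensity = 0.158905 / 0.405184 × 100 = 39.22

39.22%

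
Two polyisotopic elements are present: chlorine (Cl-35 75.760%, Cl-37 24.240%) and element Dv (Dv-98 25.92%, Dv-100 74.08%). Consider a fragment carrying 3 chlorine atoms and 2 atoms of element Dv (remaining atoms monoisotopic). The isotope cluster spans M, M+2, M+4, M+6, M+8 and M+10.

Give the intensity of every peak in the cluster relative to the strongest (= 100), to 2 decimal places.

Chlorine pattern (n=3): 0.4348304 : 0.41738208 : 0.13354464 : 0.01424288
Element Dv pattern (n=2): 0.06718464 : 0.38403072 : 0.54878464
Convolve the two distributions (both contribute in 2-u steps):
  M: 0.4348304×0.06718464 = 0.029214
  M+2: 0.4348304×0.38403072 + 0.41738208×0.06718464 = 0.195030
  M+4: 0.4348304×0.54878464 + 0.41738208×0.38403072 + 0.13354464×0.06718464 = 0.407888
  M+6: 0.41738208×0.54878464 + 0.13354464×0.38403072 + 0.01424288×0.06718464 = 0.281295
  M+8: 0.13354464×0.54878464 + 0.01424288×0.38403072 = 0.078757
  M+10: 0.01424288×0.54878464 = 0.007816
Scale to base peak (0.407888) = 100: 7.16 : 47.81 : 100.00 : 68.96 : 19.31 : 1.92

7.16 : 47.81 : 100.00 : 68.96 : 19.31 : 1.92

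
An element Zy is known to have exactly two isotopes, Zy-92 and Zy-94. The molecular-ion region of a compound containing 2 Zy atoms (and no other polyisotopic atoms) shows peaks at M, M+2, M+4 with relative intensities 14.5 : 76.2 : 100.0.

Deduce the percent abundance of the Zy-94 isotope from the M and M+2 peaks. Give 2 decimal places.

If p is the fraction of Zy that is Zy-92, then I(M+2)/I(M) = [C(2,1)·p^1·(1−p)] / p^2 = 2·(1−p)/p = 76.2/14.5 = 5.2552
(1−p)/p = 5.2552/2 = 2.6276  ⇒  p = 1/(1 + 2.6276) = 0.2757
Zy-92: 27.57%, Zy-94: 72.43%.

72.43%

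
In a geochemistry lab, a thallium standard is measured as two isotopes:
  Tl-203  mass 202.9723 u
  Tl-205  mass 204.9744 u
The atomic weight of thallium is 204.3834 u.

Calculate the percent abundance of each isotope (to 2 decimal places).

Tl-203: 29.52%, Tl-205: 70.48%

With x = fraction of Tl-203 (so Tl-205 is 1 − x):
202.9723·x + 204.9744·(1 − x) = 204.3834
(202.9723 − 204.9744)·x = 204.3834 − 204.9744
x = -0.5910 / -2.0021 = 0.29519 → 29.52% Tl-203, 70.48% Tl-205.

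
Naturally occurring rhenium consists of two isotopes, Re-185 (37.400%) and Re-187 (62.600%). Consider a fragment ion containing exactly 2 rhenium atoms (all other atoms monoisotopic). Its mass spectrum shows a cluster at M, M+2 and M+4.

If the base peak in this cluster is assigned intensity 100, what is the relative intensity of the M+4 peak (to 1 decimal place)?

83.7

(0.37400 + 0.62600)^2 gives M 0.1399, M+2 0.4682, M+4 0.3919; the largest is M+2.
P(M+2) = C(2,1) × 0.37400^1 × 0.62600^1 = 2 × 0.3740 × 0.6260 = 0.468248 (base)
P(M+4) = C(2,2) × 0.37400^0 × 0.62600^2 = 1 × 1.0000 × 0.391876 = 0.391876
Relative intensity = 0.391876 / 0.468248 × 100 = 83.7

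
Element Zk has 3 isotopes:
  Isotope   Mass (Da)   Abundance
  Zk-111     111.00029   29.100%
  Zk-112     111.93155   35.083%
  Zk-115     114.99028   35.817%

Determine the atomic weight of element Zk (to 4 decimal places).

112.7561 Da

The abundance-weighted mean is 0.29100 × 111.00029 + 0.35083 × 111.93155 + 0.35817 × 114.99028
= 32.301084 + 39.268946 + 41.186069 = 112.756099 Da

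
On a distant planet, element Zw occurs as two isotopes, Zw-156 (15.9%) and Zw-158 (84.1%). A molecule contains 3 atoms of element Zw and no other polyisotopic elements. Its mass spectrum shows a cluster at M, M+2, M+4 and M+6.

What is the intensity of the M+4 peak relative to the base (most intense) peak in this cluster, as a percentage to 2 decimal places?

56.72%

Term probabilities: M 0.0040, M+2 0.0638, M+4 0.3374, M+6 0.5948. Base peak = M+6.
P(M+6) = C(3,3) × 0.159^0 × 0.841^3 = 1 × 1.0000 × 0.59482332 = 0.594823 (base)
P(M+4) = C(3,2) × 0.159^1 × 0.841^2 = 3 × 0.1590 × 0.707281 = 0.337373
Relative intensity = 0.337373 / 0.594823 × 100 = 56.72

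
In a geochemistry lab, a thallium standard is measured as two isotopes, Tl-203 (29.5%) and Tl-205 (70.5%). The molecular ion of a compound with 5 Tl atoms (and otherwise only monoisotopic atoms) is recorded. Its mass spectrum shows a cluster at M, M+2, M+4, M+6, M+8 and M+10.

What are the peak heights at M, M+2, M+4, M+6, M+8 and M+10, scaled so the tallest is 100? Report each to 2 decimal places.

0.61 : 7.33 : 35.02 : 83.69 : 100.00 : 47.80

Each Tl atom is independently Tl-203 (p = 0.295) or Tl-205 (q = 0.705); the cluster is the binomial expansion (p + q)^5.
P(M) = 0.295^5 = 0.002234
P(M+2) = 5 × 0.295^4 × 0.705^1 = 0.026696
P(M+4) = 10 × 0.295^3 × 0.705^2 = 0.127598
P(M+6) = 10 × 0.295^2 × 0.705^3 = 0.304938
P(M+8) = 5 × 0.295^1 × 0.705^4 = 0.364375
P(M+10) = 0.705^5 = 0.174159
The M+8 peak is largest (0.364375); scaling to 100 gives 0.61 : 7.33 : 35.02 : 83.69 : 100.00 : 47.80.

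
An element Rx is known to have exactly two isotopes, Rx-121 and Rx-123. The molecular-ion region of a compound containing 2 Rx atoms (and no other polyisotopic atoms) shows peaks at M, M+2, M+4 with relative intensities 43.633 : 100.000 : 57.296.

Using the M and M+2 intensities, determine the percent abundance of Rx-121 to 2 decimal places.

46.60%

If p is the fraction of Rx that is Rx-121, then I(M+2)/I(M) = [C(2,1)·p^1·(1−p)] / p^2 = 2·(1−p)/p = 100.000/43.633 = 2.2918
(1−p)/p = 2.2918/2 = 1.1459  ⇒  p = 1/(1 + 1.1459) = 0.4660
Rx-121: 46.60%, Rx-123: 53.40%.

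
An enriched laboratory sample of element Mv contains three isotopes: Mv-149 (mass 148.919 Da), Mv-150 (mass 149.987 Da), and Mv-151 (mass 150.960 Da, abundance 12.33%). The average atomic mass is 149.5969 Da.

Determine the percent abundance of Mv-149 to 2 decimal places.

Let x and y be the fractions of Mv-149 and Mv-150. Then x + y = 1 − 0.1233 = 0.8767 and 148.919x + 149.987y = 149.5969 − 0.1233×150.960 = 130.983532.
Substituting: 148.919x + 149.987(0.8767 − x) = 130.983532
(148.919 − 149.987)x = -0.5100709  ⇒  x = 0.47759, y = 0.39911
Mv-149: 47.76%, Mv-150: 39.91%.

47.76%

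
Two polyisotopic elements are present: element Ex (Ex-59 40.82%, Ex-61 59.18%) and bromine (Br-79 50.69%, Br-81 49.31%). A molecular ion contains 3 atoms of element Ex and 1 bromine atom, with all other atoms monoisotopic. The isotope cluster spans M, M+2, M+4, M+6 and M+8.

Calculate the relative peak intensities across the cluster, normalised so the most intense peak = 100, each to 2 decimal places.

9.49 : 50.51 : 100.00 : 87.14 : 28.13

Element Ex pattern (n=3): 0.06801724 : 0.29583 : 0.42888828 : 0.20726448
Bromine pattern (n=1): 0.5069 : 0.4931
Convolve the two distributions (both contribute in 2-u steps):
  M: 0.06801724×0.5069 = 0.034478
  M+2: 0.06801724×0.4931 + 0.29583×0.5069 = 0.183496
  M+4: 0.29583×0.4931 + 0.42888828×0.5069 = 0.363277
  M+6: 0.42888828×0.4931 + 0.20726448×0.5069 = 0.316547
  M+8: 0.20726448×0.4931 = 0.102202
Scale to base peak (0.363277) = 100: 9.49 : 50.51 : 100.00 : 87.14 : 28.13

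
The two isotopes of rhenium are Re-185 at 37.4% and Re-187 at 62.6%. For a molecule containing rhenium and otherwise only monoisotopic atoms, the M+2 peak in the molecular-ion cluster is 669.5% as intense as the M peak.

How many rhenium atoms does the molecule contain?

With n Re atoms, P(M+2)/P(M) = C(n,1)·p^(n−1)q / p^n = n·q/p = n · 0.626/0.374.
n = 6.695 × 0.374/0.626 = 4.00 ≈ 4

4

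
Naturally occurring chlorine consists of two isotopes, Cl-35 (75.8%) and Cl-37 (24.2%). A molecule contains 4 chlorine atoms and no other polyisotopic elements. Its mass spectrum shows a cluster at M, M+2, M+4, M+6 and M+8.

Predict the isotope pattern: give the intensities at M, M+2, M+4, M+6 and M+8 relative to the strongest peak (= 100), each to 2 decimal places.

The 4 Cl atoms are independent, so intensities follow the terms of (0.758 + 0.242)^4.
P(M) = 0.758^4 = 0.330124
P(M+2) = 4 × 0.758^3 × 0.242^1 = 0.421583
P(M+4) = 6 × 0.758^2 × 0.242^2 = 0.201893
P(M+6) = 4 × 0.758^1 × 0.242^3 = 0.042971
P(M+8) = 0.242^4 = 0.003430
The M+2 peak is largest (0.421583); scaling to 100 gives 78.31 : 100.00 : 47.89 : 10.19 : 0.81.

78.31 : 100.00 : 47.89 : 10.19 : 0.81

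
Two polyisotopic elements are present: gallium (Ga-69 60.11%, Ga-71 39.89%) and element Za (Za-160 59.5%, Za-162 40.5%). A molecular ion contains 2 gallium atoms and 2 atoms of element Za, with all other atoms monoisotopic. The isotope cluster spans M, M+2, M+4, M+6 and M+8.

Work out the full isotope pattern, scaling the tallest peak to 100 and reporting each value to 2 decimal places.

Gallium pattern (n=2): 0.36132121 : 0.47955758 : 0.15912121
Element Za pattern (n=2): 0.354025 : 0.48195 : 0.164025
Convolve the two distributions (both contribute in 2-u steps):
  M: 0.36132121×0.354025 = 0.127917
  M+2: 0.36132121×0.48195 + 0.47955758×0.354025 = 0.343914
  M+4: 0.36132121×0.164025 + 0.47955758×0.48195 + 0.15912121×0.354025 = 0.346721
  M+6: 0.47955758×0.164025 + 0.15912121×0.48195 = 0.155348
  M+8: 0.15912121×0.164025 = 0.026100
Scale to base peak (0.346721) = 100: 36.89 : 99.19 : 100.00 : 44.80 : 7.53

36.89 : 99.19 : 100.00 : 44.80 : 7.53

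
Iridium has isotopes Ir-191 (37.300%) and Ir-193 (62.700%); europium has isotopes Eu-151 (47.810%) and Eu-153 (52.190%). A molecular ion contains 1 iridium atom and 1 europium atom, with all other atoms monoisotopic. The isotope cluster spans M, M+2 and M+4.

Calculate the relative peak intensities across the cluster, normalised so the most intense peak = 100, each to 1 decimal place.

36.1 : 100.0 : 66.2

Iridium pattern (n=1): 0.3730 : 0.6270
Europium pattern (n=1): 0.4781 : 0.5219
Convolve the two distributions (both contribute in 2-u steps):
  M: 0.3730×0.4781 = 0.178331
  M+2: 0.3730×0.5219 + 0.6270×0.4781 = 0.494437
  M+4: 0.6270×0.5219 = 0.327231
Scale to base peak (0.494437) = 100: 36.1 : 100.0 : 66.2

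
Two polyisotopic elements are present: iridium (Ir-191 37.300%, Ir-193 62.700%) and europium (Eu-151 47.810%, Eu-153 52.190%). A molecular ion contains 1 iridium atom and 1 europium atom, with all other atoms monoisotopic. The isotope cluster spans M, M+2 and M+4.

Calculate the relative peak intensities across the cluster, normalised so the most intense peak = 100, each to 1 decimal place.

Iridium pattern (n=1): 0.3730 : 0.6270
Europium pattern (n=1): 0.4781 : 0.5219
Convolve the two distributions (both contribute in 2-u steps):
  M: 0.3730×0.4781 = 0.178331
  M+2: 0.3730×0.5219 + 0.6270×0.4781 = 0.494437
  M+4: 0.6270×0.5219 = 0.327231
Scale to base peak (0.494437) = 100: 36.1 : 100.0 : 66.2

36.1 : 100.0 : 66.2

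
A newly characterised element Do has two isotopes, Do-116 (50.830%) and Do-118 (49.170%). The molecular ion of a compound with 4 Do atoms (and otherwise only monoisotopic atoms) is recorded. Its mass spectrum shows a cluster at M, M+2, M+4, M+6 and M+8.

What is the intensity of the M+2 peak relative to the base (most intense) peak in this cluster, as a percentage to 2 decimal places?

Term probabilities: M 0.0668, M+2 0.2583, M+4 0.3748, M+6 0.2417, M+8 0.0585. Base peak = M+4.
P(M+4) = C(4,2) × 0.50830^2 × 0.49170^2 = 6 × 0.25836889 × 0.24176889 = 0.374793 (base)
P(M+2) = C(4,1) × 0.50830^3 × 0.49170^1 = 4 × 0.13132891 × 0.4917 = 0.258298
Relative intensity = 0.258298 / 0.374793 × 100 = 68.92

68.92%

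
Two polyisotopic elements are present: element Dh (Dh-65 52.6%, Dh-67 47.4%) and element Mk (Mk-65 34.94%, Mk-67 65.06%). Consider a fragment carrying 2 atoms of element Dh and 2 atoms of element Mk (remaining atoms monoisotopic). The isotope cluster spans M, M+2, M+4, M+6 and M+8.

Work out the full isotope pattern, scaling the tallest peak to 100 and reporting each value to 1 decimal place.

Element Dh pattern (n=2): 0.276676 : 0.498648 : 0.224676
Element Mk pattern (n=2): 0.12208036 : 0.45463928 : 0.42328036
Convolve the two distributions (both contribute in 2-u steps):
  M: 0.276676×0.12208036 = 0.033777
  M+2: 0.276676×0.45463928 + 0.498648×0.12208036 = 0.186663
  M+4: 0.276676×0.42328036 + 0.498648×0.45463928 + 0.224676×0.12208036 = 0.371245
  M+6: 0.498648×0.42328036 + 0.224676×0.45463928 = 0.313214
  M+8: 0.224676×0.42328036 = 0.095101
Scale to base peak (0.371245) = 100: 9.1 : 50.3 : 100.0 : 84.4 : 25.6

9.1 : 50.3 : 100.0 : 84.4 : 25.6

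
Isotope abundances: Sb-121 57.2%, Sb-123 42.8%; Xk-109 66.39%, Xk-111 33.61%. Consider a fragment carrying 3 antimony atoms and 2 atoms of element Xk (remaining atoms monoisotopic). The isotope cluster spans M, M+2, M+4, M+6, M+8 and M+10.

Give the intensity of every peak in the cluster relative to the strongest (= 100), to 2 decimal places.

23.76 : 77.39 : 100.00 : 64.03 : 20.31 : 2.55

Antimony pattern (n=3): 0.18714925 : 0.42010426 : 0.31434374 : 0.07840275
Element Xk pattern (n=2): 0.44076321 : 0.44627358 : 0.11296321
Convolve the two distributions (both contribute in 2-u steps):
  M: 0.18714925×0.44076321 = 0.082489
  M+2: 0.18714925×0.44627358 + 0.42010426×0.44076321 = 0.268686
  M+4: 0.18714925×0.11296321 + 0.42010426×0.44627358 + 0.31434374×0.44076321 = 0.347174
  M+6: 0.42010426×0.11296321 + 0.31434374×0.44627358 + 0.07840275×0.44076321 = 0.222297
  M+8: 0.31434374×0.11296321 + 0.07840275×0.44627358 = 0.070498
  M+10: 0.07840275×0.11296321 = 0.008857
Scale to base peak (0.347174) = 100: 23.76 : 77.39 : 100.00 : 64.03 : 20.31 : 2.55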